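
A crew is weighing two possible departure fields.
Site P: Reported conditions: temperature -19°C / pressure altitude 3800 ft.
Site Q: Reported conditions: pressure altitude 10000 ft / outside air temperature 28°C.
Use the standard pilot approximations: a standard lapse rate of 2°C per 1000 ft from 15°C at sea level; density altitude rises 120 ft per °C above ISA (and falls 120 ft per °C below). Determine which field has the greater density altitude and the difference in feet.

Site Q by 13328 ft

Site P: ISA temp = 7.4°C, deviation -26.4°C, DA = 3800 + 120 × (-26.4) = 632 ft.
Site Q: ISA temp = -5°C, deviation +33°C, DA = 10000 + 120 × 33 = 13960 ft.
Site Q is higher by 13960 − 632 = 13328 ft.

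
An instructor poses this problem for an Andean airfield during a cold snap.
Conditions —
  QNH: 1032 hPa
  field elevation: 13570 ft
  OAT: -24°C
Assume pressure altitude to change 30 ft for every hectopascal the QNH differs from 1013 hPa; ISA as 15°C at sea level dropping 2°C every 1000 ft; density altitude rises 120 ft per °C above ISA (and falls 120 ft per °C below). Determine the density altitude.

Pressure altitude = 13570 + (1013 − 1032) × 30 = 13570 + (-570) = 13000 ft.
ISA temperature at 13000 ft = 15 − 2 × (13000/1000) = -11°C.
ISA deviation = -24 − (-11) = -13°C.
Density altitude = 13000 + 120 × (-13) = 11440 ft.

11440 ft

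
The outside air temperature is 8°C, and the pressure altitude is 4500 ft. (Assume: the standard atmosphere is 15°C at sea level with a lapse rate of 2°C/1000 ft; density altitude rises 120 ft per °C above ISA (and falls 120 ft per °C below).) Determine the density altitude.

ISA temperature at 4500 ft = 15 − 2 × (4500/1000) = 6°C.
ISA deviation = 8 − 6 = +2°C.
Density altitude = 4500 + 120 × (2) = 4500 + (+240) = 4740 ft.

4740 ft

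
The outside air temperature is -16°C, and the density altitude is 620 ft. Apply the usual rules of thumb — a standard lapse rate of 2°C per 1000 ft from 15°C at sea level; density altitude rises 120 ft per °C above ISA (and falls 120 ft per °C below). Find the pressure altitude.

DA = PA + 120 × (OAT − (15 − 2·PA/1000)) = PA + 120·OAT − 1800 + 0.24·PA = 1.24·PA + 120·OAT − 1800.
So 1.24·PA = 620 − 120 × (-16) + 1800 = 4340.
PA = 4340 / 1.24 = 3500 ft.

3500 ft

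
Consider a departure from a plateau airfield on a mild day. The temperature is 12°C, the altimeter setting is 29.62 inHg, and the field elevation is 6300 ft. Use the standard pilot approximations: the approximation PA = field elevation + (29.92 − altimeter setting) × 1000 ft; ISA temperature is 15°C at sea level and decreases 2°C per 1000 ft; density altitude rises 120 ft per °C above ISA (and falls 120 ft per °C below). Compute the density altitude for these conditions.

7824 ft

Pressure altitude = 6300 + (29.92 − 29.62) × 1000 = 6300 + (+300) = 6600 ft.
ISA temperature at 6600 ft = 15 − 2 × (6600/1000) = 1.8°C.
ISA deviation = 12 − 1.8 = +10.2°C.
Density altitude = 6600 + 120 × (10.2) = 7824 ft.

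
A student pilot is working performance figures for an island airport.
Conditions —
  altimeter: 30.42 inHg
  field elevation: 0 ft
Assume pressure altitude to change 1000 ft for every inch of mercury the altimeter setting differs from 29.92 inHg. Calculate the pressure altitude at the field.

Pressure correction = (29.92 − 30.42) × 1000 = -500 ft.
Pressure altitude = 0 + (-500) = -500 ft.

-500 ft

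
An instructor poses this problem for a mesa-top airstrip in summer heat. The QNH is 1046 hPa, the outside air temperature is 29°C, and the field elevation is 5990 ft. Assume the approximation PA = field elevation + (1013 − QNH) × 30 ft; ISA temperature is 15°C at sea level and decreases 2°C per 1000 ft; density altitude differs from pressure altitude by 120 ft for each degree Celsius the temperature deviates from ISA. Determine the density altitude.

7880 ft

Pressure altitude = 5990 + (1013 − 1046) × 30 = 5990 + (-990) = 5000 ft.
ISA temperature at 5000 ft = 15 − 2 × (5000/1000) = 5°C.
ISA deviation = 29 − 5 = +24°C.
Density altitude = 5000 + 120 × (24) = 7880 ft.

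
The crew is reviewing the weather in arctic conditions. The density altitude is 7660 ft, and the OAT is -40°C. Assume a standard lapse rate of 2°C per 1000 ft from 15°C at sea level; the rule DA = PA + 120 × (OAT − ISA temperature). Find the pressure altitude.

11500 ft

DA = PA + 120 × (OAT − (15 − 2·PA/1000)) = PA + 120·OAT − 1800 + 0.24·PA = 1.24·PA + 120·OAT − 1800.
So 1.24·PA = 7660 − 120 × (-40) + 1800 = 14260.
PA = 14260 / 1.24 = 11500 ft.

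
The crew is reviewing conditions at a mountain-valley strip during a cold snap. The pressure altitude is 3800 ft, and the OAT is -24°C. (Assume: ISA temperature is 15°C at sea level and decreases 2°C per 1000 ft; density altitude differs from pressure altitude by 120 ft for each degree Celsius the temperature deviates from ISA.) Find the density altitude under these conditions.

32 ft

ISA temperature at 3800 ft = 15 − 2 × (3800/1000) = 7.4°C.
ISA deviation = -24 − 7.4 = -31.4°C.
Density altitude = 3800 + 120 × (-31.4) = 3800 + (-3768) = 32 ft.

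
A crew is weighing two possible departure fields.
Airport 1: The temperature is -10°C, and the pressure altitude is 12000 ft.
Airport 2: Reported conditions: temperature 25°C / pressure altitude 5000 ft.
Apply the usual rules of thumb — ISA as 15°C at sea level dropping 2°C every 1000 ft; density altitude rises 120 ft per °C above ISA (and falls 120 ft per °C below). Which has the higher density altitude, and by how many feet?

Airport 1 by 4480 ft

Airport 1: ISA temp = -9°C, deviation -1°C, DA = 12000 + 120 × (-1) = 11880 ft.
Airport 2: ISA temp = 5°C, deviation +20°C, DA = 5000 + 120 × 20 = 7400 ft.
Airport 1 is higher by 11880 − 7400 = 4480 ft.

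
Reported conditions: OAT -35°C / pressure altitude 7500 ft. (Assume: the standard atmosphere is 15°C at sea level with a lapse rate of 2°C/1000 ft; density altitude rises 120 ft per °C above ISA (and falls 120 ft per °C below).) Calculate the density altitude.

3300 ft

ISA temperature at 7500 ft = 15 − 2 × (7500/1000) = 0°C.
ISA deviation = -35 − 0 = -35°C.
Density altitude = 7500 + 120 × (-35) = 7500 + (-4200) = 3300 ft.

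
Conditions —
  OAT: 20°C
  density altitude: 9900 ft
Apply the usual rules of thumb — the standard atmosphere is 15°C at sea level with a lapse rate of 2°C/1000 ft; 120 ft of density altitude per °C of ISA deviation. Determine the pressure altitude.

DA = PA + 120 × (OAT − (15 − 2·PA/1000)) = PA + 120·OAT − 1800 + 0.24·PA = 1.24·PA + 120·OAT − 1800.
So 1.24·PA = 9900 − 120 × 20 + 1800 = 9300.
PA = 9300 / 1.24 = 7500 ft.

7500 ft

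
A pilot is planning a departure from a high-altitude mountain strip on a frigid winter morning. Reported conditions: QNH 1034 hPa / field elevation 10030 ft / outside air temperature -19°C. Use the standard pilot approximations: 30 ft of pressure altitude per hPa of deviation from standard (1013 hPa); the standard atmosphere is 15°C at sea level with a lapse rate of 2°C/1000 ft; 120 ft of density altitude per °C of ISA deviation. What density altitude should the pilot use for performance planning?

Pressure altitude = 10030 + (1013 − 1034) × 30 = 10030 + (-630) = 9400 ft.
ISA temperature at 9400 ft = 15 − 2 × (9400/1000) = -3.8°C.
ISA deviation = -19 − (-3.8) = -15.2°C.
Density altitude = 9400 + 120 × (-15.2) = 7576 ft.

7576 ft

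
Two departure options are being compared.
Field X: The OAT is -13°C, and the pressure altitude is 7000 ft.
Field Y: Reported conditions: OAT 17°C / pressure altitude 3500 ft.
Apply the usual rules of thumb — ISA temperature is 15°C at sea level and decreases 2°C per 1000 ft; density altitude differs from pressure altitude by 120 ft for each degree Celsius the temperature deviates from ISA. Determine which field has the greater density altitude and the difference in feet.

Field X by 740 ft

Field X: ISA temp = 1°C, deviation -14°C, DA = 7000 + 120 × (-14) = 5320 ft.
Field Y: ISA temp = 8°C, deviation +9°C, DA = 3500 + 120 × 9 = 4580 ft.
Field X is higher by 5320 − 4580 = 740 ft.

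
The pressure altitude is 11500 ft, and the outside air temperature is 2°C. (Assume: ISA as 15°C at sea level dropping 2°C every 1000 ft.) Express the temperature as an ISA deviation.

ISA+10°C

ISA temperature at 11500 ft = 15 − 2 × (11500/1000) = -8°C.
Deviation = OAT − ISA = 2 − (-8) = +10°C.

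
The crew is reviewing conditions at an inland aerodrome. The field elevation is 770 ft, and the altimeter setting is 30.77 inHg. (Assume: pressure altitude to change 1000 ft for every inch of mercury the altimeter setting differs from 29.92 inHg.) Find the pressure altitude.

Pressure correction = (29.92 − 30.77) × 1000 = -850 ft.
Pressure altitude = 770 + (-850) = -80 ft.

-80 ft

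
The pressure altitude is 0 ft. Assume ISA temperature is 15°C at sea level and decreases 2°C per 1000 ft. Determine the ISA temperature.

15°C

ISA temperature = 15 − 2 × (0/1000) = 15 − 0 = 15°C.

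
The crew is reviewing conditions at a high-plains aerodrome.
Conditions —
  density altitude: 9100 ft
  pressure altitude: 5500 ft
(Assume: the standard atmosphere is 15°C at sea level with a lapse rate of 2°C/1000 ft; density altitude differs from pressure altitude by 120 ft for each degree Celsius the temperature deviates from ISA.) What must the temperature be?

Density altitude − pressure altitude = 9100 − 5500 = +3600 ft.
At 120 ft/°C that is an ISA deviation of 3600/120 = +30°C.
ISA temperature at 5500 ft = 15 − 2 × (5500/1000) = 4°C.
OAT = ISA + deviation = 4 + (+30) = 34°C.

34°C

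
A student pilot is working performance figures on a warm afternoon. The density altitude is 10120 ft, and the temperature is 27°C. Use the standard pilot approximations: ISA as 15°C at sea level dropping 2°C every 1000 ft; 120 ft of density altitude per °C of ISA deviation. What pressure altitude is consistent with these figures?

7000 ft

DA = PA + 120 × (OAT − (15 − 2·PA/1000)) = PA + 120·OAT − 1800 + 0.24·PA = 1.24·PA + 120·OAT − 1800.
So 1.24·PA = 10120 − 120 × 27 + 1800 = 8680.
PA = 8680 / 1.24 = 7000 ft.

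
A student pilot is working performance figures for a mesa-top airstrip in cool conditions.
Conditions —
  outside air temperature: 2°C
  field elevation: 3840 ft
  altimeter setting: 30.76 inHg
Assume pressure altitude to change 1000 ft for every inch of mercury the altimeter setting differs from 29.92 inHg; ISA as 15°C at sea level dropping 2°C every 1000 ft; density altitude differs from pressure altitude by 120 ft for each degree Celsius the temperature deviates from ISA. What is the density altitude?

Pressure altitude = 3840 + (29.92 − 30.76) × 1000 = 3840 + (-840) = 3000 ft.
ISA temperature at 3000 ft = 15 − 2 × (3000/1000) = 9°C.
ISA deviation = 2 − 9 = -7°C.
Density altitude = 3000 + 120 × (-7) = 2160 ft.

2160 ft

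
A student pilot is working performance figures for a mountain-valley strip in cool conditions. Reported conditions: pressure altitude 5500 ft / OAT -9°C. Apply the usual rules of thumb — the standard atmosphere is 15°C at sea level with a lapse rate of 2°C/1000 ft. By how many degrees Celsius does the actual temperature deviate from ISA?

ISA temperature at 5500 ft = 15 − 2 × (5500/1000) = 4°C.
Deviation = OAT − ISA = -9 − 4 = -13°C.

ISA-13°C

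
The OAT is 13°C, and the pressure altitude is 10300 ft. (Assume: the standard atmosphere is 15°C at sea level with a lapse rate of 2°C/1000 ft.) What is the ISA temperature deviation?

ISA+18.6°C

ISA temperature at 10300 ft = 15 − 2 × (10300/1000) = -5.6°C.
Deviation = OAT − ISA = 13 − (-5.6) = +18.6°C.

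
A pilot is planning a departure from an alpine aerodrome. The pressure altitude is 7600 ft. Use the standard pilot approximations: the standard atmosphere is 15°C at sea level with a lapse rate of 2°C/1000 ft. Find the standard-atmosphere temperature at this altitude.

-0.2°C

ISA temperature = 15 − 2 × (7600/1000) = 15 − 15.2 = -0.2°C.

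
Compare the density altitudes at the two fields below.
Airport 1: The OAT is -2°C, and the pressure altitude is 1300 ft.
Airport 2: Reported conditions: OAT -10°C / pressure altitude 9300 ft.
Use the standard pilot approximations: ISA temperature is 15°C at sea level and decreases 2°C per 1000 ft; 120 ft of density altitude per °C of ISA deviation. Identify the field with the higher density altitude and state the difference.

Airport 1: ISA temp = 12.4°C, deviation -14.4°C, DA = 1300 + 120 × (-14.4) = -428 ft.
Airport 2: ISA temp = -3.6°C, deviation -6.4°C, DA = 9300 + 120 × (-6.4) = 8532 ft.
Airport 2 is higher by 8532 − (-428) = 8960 ft.

Airport 2 by 8960 ft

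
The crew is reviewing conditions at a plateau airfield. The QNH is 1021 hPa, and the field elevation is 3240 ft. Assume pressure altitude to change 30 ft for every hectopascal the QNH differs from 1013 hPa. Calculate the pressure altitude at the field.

3000 ft

Pressure correction = (1013 − 1021) × 30 = -240 ft.
Pressure altitude = 3240 + (-240) = 3000 ft.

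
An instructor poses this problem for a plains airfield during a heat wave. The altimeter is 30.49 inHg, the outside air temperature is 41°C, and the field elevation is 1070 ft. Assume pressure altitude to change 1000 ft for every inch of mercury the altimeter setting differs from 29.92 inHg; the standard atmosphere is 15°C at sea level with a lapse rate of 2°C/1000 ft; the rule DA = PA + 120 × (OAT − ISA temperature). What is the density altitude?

Pressure altitude = 1070 + (29.92 − 30.49) × 1000 = 1070 + (-570) = 500 ft.
ISA temperature at 500 ft = 15 − 2 × (500/1000) = 14°C.
ISA deviation = 41 − 14 = +27°C.
Density altitude = 500 + 120 × (27) = 3740 ft.

3740 ft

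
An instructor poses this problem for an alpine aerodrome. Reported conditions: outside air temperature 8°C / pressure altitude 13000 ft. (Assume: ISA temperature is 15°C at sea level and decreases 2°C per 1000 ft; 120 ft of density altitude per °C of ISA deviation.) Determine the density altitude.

15280 ft

ISA temperature at 13000 ft = 15 − 2 × (13000/1000) = -11°C.
ISA deviation = 8 − (-11) = +19°C.
Density altitude = 13000 + 120 × (19) = 13000 + (+2280) = 15280 ft.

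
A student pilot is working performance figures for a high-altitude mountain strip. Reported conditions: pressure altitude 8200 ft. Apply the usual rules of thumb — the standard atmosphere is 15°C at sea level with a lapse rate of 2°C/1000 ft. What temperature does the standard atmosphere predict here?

ISA temperature = 15 − 2 × (8200/1000) = 15 − 16.4 = -1.4°C.

-1.4°C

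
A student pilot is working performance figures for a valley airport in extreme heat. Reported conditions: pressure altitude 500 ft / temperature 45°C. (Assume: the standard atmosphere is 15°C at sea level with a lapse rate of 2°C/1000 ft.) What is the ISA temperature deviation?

ISA+31°C

ISA temperature at 500 ft = 15 − 2 × (500/1000) = 14°C.
Deviation = OAT − ISA = 45 − 14 = +31°C.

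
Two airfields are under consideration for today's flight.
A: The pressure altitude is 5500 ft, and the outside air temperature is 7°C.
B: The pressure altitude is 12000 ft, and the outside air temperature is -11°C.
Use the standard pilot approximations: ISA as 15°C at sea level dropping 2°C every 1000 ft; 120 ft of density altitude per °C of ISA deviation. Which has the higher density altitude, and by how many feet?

B by 5900 ft

A: ISA temp = 4°C, deviation +3°C, DA = 5500 + 120 × 3 = 5860 ft.
B: ISA temp = -9°C, deviation -2°C, DA = 12000 + 120 × (-2) = 11760 ft.
B is higher by 11760 − 5860 = 5900 ft.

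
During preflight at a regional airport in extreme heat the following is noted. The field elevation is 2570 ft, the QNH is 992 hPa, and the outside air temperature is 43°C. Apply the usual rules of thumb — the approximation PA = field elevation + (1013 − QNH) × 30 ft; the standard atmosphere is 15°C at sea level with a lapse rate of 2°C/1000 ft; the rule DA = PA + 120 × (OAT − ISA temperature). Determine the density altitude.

Pressure altitude = 2570 + (1013 − 992) × 30 = 2570 + (+630) = 3200 ft.
ISA temperature at 3200 ft = 15 − 2 × (3200/1000) = 8.6°C.
ISA deviation = 43 − 8.6 = +34.4°C.
Density altitude = 3200 + 120 × (34.4) = 7328 ft.

7328 ft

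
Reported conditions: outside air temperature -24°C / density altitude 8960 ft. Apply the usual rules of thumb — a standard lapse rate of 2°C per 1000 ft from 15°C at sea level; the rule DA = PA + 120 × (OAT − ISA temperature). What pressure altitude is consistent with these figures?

DA = PA + 120 × (OAT − (15 − 2·PA/1000)) = PA + 120·OAT − 1800 + 0.24·PA = 1.24·PA + 120·OAT − 1800.
So 1.24·PA = 8960 − 120 × (-24) + 1800 = 13640.
PA = 13640 / 1.24 = 11000 ft.

11000 ft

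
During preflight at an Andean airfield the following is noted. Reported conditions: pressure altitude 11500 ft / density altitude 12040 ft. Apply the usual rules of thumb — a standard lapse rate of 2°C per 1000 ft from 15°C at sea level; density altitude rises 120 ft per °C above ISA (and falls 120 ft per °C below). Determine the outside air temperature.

-3.5°C

Density altitude − pressure altitude = 12040 − 11500 = +540 ft.
At 120 ft/°C that is an ISA deviation of 540/120 = +4.5°C.
ISA temperature at 11500 ft = 15 − 2 × (11500/1000) = -8°C.
OAT = ISA + deviation = -8 + (+4.5) = -3.5°C.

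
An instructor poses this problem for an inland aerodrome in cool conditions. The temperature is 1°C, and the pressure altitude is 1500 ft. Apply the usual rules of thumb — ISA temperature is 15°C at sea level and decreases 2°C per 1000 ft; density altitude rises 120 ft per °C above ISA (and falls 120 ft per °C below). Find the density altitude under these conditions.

180 ft

ISA temperature at 1500 ft = 15 − 2 × (1500/1000) = 12°C.
ISA deviation = 1 − 12 = -11°C.
Density altitude = 1500 + 120 × (-11) = 1500 + (-1320) = 180 ft.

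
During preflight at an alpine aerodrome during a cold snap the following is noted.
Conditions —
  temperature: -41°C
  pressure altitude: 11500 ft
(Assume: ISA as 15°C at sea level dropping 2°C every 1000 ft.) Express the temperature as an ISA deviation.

ISA-33°C

ISA temperature at 11500 ft = 15 − 2 × (11500/1000) = -8°C.
Deviation = OAT − ISA = -41 − (-8) = -33°C.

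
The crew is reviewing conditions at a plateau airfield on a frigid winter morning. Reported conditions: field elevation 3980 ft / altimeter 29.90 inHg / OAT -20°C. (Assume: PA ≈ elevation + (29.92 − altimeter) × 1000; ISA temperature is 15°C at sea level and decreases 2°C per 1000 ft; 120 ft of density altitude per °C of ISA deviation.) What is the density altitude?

760 ft

Pressure altitude = 3980 + (29.92 − 29.90) × 1000 = 3980 + (+20) = 4000 ft.
ISA temperature at 4000 ft = 15 − 2 × (4000/1000) = 7°C.
ISA deviation = -20 − 7 = -27°C.
Density altitude = 4000 + 120 × (-27) = 760 ft.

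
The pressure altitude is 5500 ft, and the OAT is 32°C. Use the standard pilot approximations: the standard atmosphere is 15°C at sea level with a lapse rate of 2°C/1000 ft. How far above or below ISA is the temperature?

ISA temperature at 5500 ft = 15 − 2 × (5500/1000) = 4°C.
Deviation = OAT − ISA = 32 − 4 = +28°C.

ISA+28°C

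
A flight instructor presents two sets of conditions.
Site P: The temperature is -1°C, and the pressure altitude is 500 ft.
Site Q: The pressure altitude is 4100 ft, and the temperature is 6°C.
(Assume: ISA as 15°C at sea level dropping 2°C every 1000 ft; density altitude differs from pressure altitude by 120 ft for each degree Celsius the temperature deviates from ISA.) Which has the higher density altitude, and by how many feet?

Site P: ISA temp = 14°C, deviation -15°C, DA = 500 + 120 × (-15) = -1300 ft.
Site Q: ISA temp = 6.8°C, deviation -0.8°C, DA = 4100 + 120 × (-0.8) = 4004 ft.
Site Q is higher by 4004 − (-1300) = 5304 ft.

Site Q by 5304 ft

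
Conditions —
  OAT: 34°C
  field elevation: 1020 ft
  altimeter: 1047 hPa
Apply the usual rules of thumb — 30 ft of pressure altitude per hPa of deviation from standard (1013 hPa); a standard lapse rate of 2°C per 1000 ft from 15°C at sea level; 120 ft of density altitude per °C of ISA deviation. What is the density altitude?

Pressure altitude = 1020 + (1013 − 1047) × 30 = 1020 + (-1020) = 0 ft.
ISA temperature at 0 ft = 15 − 2 × (0/1000) = 15°C.
ISA deviation = 34 − 15 = +19°C.
Density altitude = 0 + 120 × (19) = 2280 ft.

2280 ft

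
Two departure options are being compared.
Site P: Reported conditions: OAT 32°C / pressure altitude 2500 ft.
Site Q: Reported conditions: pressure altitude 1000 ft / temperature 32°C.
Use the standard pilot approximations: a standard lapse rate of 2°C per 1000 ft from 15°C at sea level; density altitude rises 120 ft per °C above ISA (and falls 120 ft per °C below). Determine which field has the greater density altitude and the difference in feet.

Site P: ISA temp = 10°C, deviation +22°C, DA = 2500 + 120 × 22 = 5140 ft.
Site Q: ISA temp = 13°C, deviation +19°C, DA = 1000 + 120 × 19 = 3280 ft.
Site P is higher by 5140 − 3280 = 1860 ft.

Site P by 1860 ft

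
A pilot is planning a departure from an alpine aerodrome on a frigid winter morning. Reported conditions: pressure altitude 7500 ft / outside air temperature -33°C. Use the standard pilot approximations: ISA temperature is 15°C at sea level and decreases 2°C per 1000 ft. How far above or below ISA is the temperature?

ISA-33°C

ISA temperature at 7500 ft = 15 − 2 × (7500/1000) = 0°C.
Deviation = OAT − ISA = -33 − 0 = -33°C.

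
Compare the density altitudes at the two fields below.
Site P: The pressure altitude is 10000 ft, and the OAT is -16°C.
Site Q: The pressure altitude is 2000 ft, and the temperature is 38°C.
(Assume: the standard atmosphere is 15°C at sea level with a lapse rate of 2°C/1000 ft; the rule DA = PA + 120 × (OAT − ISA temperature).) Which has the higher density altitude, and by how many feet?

Site P by 3440 ft

Site P: ISA temp = -5°C, deviation -11°C, DA = 10000 + 120 × (-11) = 8680 ft.
Site Q: ISA temp = 11°C, deviation +27°C, DA = 2000 + 120 × 27 = 5240 ft.
Site P is higher by 8680 − 5240 = 3440 ft.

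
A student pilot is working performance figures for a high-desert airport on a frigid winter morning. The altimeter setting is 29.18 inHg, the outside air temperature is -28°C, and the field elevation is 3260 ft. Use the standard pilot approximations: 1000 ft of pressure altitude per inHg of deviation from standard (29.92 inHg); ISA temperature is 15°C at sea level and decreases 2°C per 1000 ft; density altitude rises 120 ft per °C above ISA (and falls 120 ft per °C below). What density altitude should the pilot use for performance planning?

Pressure altitude = 3260 + (29.92 − 29.18) × 1000 = 3260 + (+740) = 4000 ft.
ISA temperature at 4000 ft = 15 − 2 × (4000/1000) = 7°C.
ISA deviation = -28 − 7 = -35°C.
Density altitude = 4000 + 120 × (-35) = -200 ft.

-200 ft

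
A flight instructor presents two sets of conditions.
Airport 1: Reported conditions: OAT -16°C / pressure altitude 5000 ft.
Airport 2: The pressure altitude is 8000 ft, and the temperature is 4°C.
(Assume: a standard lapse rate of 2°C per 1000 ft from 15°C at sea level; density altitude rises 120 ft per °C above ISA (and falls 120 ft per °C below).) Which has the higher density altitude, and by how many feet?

Airport 2 by 6120 ft

Airport 1: ISA temp = 5°C, deviation -21°C, DA = 5000 + 120 × (-21) = 2480 ft.
Airport 2: ISA temp = -1°C, deviation +5°C, DA = 8000 + 120 × 5 = 8600 ft.
Airport 2 is higher by 8600 − 2480 = 6120 ft.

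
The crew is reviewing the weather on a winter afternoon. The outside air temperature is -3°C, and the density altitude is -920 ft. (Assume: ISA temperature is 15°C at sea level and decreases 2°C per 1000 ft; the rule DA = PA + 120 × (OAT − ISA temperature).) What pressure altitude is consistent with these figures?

DA = PA + 120 × (OAT − (15 − 2·PA/1000)) = PA + 120·OAT − 1800 + 0.24·PA = 1.24·PA + 120·OAT − 1800.
So 1.24·PA = -920 − 120 × (-3) + 1800 = 1240.
PA = 1240 / 1.24 = 1000 ft.

1000 ft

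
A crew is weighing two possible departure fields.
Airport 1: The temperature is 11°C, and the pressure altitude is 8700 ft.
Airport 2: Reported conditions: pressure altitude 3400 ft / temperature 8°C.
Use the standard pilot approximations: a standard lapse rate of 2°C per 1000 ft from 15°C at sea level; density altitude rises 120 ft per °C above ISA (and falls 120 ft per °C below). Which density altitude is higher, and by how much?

Airport 1 by 6932 ft

Airport 1: ISA temp = -2.4°C, deviation +13.4°C, DA = 8700 + 120 × 13.4 = 10308 ft.
Airport 2: ISA temp = 8.2°C, deviation -0.2°C, DA = 3400 + 120 × (-0.2) = 3376 ft.
Airport 1 is higher by 10308 − 3376 = 6932 ft.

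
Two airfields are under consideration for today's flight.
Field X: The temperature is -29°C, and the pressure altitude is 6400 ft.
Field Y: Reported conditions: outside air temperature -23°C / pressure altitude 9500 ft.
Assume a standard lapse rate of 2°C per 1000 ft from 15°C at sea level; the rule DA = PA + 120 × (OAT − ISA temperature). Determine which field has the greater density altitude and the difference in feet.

Field X: ISA temp = 2.2°C, deviation -31.2°C, DA = 6400 + 120 × (-31.2) = 2656 ft.
Field Y: ISA temp = -4°C, deviation -19°C, DA = 9500 + 120 × (-19) = 7220 ft.
Field Y is higher by 7220 − 2656 = 4564 ft.

Field Y by 4564 ft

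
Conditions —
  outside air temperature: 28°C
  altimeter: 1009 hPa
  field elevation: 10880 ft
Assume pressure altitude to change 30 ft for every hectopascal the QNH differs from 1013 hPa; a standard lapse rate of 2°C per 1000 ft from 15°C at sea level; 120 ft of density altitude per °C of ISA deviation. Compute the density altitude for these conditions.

15200 ft

Pressure altitude = 10880 + (1013 − 1009) × 30 = 10880 + (+120) = 11000 ft.
ISA temperature at 11000 ft = 15 − 2 × (11000/1000) = -7°C.
ISA deviation = 28 − (-7) = +35°C.
Density altitude = 11000 + 120 × (35) = 15200 ft.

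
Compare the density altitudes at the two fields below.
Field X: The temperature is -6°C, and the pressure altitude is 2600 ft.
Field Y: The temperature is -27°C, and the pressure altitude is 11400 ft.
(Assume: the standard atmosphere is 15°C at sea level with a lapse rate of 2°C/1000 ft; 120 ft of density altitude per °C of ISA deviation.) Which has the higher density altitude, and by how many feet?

Field Y by 8392 ft

Field X: ISA temp = 9.8°C, deviation -15.8°C, DA = 2600 + 120 × (-15.8) = 704 ft.
Field Y: ISA temp = -7.8°C, deviation -19.2°C, DA = 11400 + 120 × (-19.2) = 9096 ft.
Field Y is higher by 9096 − 704 = 8392 ft.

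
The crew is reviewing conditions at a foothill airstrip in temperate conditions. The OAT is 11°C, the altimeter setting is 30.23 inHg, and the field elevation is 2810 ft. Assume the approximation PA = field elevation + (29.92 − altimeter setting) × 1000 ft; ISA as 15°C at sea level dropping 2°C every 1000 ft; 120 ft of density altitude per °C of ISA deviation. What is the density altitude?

Pressure altitude = 2810 + (29.92 − 30.23) × 1000 = 2810 + (-310) = 2500 ft.
ISA temperature at 2500 ft = 15 − 2 × (2500/1000) = 10°C.
ISA deviation = 11 − 10 = +1°C.
Density altitude = 2500 + 120 × (1) = 2620 ft.

2620 ft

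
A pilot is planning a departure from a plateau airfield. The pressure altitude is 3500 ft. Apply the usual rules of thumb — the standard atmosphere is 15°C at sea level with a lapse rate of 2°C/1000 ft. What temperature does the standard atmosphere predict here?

8°C

ISA temperature = 15 − 2 × (3500/1000) = 15 − 7 = 8°C.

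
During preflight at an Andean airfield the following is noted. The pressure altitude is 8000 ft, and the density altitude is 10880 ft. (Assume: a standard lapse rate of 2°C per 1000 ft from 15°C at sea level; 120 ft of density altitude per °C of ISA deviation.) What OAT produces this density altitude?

23°C

Density altitude − pressure altitude = 10880 − 8000 = +2880 ft.
At 120 ft/°C that is an ISA deviation of 2880/120 = +24°C.
ISA temperature at 8000 ft = 15 − 2 × (8000/1000) = -1°C.
OAT = ISA + deviation = -1 + (+24) = 23°C.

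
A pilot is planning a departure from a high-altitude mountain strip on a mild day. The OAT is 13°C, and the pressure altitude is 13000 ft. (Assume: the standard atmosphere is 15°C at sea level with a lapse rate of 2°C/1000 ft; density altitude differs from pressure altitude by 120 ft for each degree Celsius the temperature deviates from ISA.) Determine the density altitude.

15880 ft

ISA temperature at 13000 ft = 15 − 2 × (13000/1000) = -11°C.
ISA deviation = 13 − (-11) = +24°C.
Density altitude = 13000 + 120 × (24) = 13000 + (+2880) = 15880 ft.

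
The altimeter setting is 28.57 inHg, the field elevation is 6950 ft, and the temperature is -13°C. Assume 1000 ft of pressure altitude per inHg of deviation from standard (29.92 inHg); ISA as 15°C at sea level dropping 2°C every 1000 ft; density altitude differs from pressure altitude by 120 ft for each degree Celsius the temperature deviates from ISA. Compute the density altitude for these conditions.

6932 ft

Pressure altitude = 6950 + (29.92 − 28.57) × 1000 = 6950 + (+1350) = 8300 ft.
ISA temperature at 8300 ft = 15 − 2 × (8300/1000) = -1.6°C.
ISA deviation = -13 − (-1.6) = -11.4°C.
Density altitude = 8300 + 120 × (-11.4) = 6932 ft.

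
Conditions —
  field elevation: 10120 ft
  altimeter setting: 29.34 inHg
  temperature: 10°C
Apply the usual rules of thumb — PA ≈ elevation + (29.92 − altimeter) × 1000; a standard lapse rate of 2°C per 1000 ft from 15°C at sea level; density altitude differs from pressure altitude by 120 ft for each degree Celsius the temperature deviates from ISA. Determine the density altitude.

12668 ft

Pressure altitude = 10120 + (29.92 − 29.34) × 1000 = 10120 + (+580) = 10700 ft.
ISA temperature at 10700 ft = 15 − 2 × (10700/1000) = -6.4°C.
ISA deviation = 10 − (-6.4) = +16.4°C.
Density altitude = 10700 + 120 × (16.4) = 12668 ft.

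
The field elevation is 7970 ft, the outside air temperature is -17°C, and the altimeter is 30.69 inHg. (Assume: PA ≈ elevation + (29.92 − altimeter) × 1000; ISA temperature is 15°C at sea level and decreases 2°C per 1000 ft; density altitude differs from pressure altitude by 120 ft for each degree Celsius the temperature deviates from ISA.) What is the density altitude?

5088 ft

Pressure altitude = 7970 + (29.92 − 30.69) × 1000 = 7970 + (-770) = 7200 ft.
ISA temperature at 7200 ft = 15 − 2 × (7200/1000) = 0.6°C.
ISA deviation = -17 − 0.6 = -17.6°C.
Density altitude = 7200 + 120 × (-17.6) = 5088 ft.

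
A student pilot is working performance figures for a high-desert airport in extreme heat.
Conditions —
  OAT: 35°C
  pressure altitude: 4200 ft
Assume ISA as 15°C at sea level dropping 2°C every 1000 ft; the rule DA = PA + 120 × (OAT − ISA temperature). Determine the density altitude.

7608 ft

ISA temperature at 4200 ft = 15 − 2 × (4200/1000) = 6.6°C.
ISA deviation = 35 − 6.6 = +28.4°C.
Density altitude = 4200 + 120 × (28.4) = 4200 + (+3408) = 7608 ft.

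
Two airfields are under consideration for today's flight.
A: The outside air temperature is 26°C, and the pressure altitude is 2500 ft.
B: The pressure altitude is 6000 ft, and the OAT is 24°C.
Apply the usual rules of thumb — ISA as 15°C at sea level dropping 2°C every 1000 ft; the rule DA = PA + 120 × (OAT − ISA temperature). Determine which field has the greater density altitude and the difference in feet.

A: ISA temp = 10°C, deviation +16°C, DA = 2500 + 120 × 16 = 4420 ft.
B: ISA temp = 3°C, deviation +21°C, DA = 6000 + 120 × 21 = 8520 ft.
B is higher by 8520 − 4420 = 4100 ft.

B by 4100 ft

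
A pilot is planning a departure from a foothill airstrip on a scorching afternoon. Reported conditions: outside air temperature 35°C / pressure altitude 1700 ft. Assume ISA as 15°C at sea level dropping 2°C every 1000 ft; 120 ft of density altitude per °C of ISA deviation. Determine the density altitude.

4508 ft

ISA temperature at 1700 ft = 15 − 2 × (1700/1000) = 11.6°C.
ISA deviation = 35 − 11.6 = +23.4°C.
Density altitude = 1700 + 120 × (23.4) = 1700 + (+2808) = 4508 ft.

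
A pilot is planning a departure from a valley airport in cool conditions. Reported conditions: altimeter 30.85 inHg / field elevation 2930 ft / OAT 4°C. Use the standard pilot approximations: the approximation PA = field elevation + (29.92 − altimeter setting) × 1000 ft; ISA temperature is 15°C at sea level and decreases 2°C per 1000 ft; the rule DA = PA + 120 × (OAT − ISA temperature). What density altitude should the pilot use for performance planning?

Pressure altitude = 2930 + (29.92 − 30.85) × 1000 = 2930 + (-930) = 2000 ft.
ISA temperature at 2000 ft = 15 − 2 × (2000/1000) = 11°C.
ISA deviation = 4 − 11 = -7°C.
Density altitude = 2000 + 120 × (-7) = 1160 ft.

1160 ft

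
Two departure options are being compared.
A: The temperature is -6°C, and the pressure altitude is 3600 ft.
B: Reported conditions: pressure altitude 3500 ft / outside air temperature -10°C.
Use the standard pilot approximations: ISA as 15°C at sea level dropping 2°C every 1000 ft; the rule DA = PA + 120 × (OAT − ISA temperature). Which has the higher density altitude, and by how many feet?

A: ISA temp = 7.8°C, deviation -13.8°C, DA = 3600 + 120 × (-13.8) = 1944 ft.
B: ISA temp = 8°C, deviation -18°C, DA = 3500 + 120 × (-18) = 1340 ft.
A is higher by 1944 − 1340 = 604 ft.

A by 604 ft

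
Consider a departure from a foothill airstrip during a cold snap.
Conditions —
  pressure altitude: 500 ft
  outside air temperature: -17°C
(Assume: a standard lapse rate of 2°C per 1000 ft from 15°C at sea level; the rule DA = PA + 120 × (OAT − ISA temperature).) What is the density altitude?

-3220 ft

ISA temperature at 500 ft = 15 − 2 × (500/1000) = 14°C.
ISA deviation = -17 − 14 = -31°C.
Density altitude = 500 + 120 × (-31) = 500 + (-3720) = -3220 ft.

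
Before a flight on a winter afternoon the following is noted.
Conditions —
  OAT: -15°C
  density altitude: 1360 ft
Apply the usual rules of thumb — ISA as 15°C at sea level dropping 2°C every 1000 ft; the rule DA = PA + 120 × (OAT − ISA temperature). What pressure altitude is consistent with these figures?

DA = PA + 120 × (OAT − (15 − 2·PA/1000)) = PA + 120·OAT − 1800 + 0.24·PA = 1.24·PA + 120·OAT − 1800.
So 1.24·PA = 1360 − 120 × (-15) + 1800 = 4960.
PA = 4960 / 1.24 = 4000 ft.

4000 ft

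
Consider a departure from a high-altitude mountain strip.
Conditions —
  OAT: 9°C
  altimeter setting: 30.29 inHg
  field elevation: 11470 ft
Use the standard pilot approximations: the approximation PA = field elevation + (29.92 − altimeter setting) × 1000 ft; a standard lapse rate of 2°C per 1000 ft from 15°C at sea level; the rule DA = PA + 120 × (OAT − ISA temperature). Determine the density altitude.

Pressure altitude = 11470 + (29.92 − 30.29) × 1000 = 11470 + (-370) = 11100 ft.
ISA temperature at 11100 ft = 15 − 2 × (11100/1000) = -7.2°C.
ISA deviation = 9 − (-7.2) = +16.2°C.
Density altitude = 11100 + 120 × (16.2) = 13044 ft.

13044 ft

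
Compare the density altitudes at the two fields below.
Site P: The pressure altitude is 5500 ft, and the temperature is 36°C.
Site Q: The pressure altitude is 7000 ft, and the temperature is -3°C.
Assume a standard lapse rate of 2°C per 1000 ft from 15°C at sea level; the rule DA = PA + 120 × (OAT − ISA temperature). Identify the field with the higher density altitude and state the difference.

Site P by 2820 ft

Site P: ISA temp = 4°C, deviation +32°C, DA = 5500 + 120 × 32 = 9340 ft.
Site Q: ISA temp = 1°C, deviation -4°C, DA = 7000 + 120 × (-4) = 6520 ft.
Site P is higher by 9340 − 6520 = 2820 ft.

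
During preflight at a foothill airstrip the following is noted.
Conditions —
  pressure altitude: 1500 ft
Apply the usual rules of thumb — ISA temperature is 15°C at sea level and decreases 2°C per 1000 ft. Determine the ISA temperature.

ISA temperature = 15 − 2 × (1500/1000) = 15 − 3 = 12°C.

12°C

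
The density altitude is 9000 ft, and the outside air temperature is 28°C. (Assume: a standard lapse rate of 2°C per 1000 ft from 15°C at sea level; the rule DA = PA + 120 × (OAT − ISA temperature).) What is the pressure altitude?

6000 ft

DA = PA + 120 × (OAT − (15 − 2·PA/1000)) = PA + 120·OAT − 1800 + 0.24·PA = 1.24·PA + 120·OAT − 1800.
So 1.24·PA = 9000 − 120 × 28 + 1800 = 7440.
PA = 7440 / 1.24 = 6000 ft.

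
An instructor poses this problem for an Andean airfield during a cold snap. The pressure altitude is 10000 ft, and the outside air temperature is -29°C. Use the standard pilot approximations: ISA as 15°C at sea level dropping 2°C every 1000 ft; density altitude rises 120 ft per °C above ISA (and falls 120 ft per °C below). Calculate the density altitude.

7120 ft

ISA temperature at 10000 ft = 15 − 2 × (10000/1000) = -5°C.
ISA deviation = -29 − (-5) = -24°C.
Density altitude = 10000 + 120 × (-24) = 10000 + (-2880) = 7120 ft.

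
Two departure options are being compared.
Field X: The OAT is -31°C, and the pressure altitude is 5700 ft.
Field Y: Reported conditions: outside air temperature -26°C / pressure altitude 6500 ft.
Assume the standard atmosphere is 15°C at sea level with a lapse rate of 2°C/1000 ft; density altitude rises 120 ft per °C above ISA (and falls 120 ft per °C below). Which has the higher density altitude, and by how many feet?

Field Y by 1592 ft

Field X: ISA temp = 3.6°C, deviation -34.6°C, DA = 5700 + 120 × (-34.6) = 1548 ft.
Field Y: ISA temp = 2°C, deviation -28°C, DA = 6500 + 120 × (-28) = 3140 ft.
Field Y is higher by 3140 − 1548 = 1592 ft.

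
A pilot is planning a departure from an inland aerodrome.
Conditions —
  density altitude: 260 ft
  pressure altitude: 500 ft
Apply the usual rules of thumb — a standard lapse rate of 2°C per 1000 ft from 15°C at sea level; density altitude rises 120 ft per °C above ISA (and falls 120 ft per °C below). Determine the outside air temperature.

12°C

Density altitude − pressure altitude = 260 − 500 = -240 ft.
At 120 ft/°C that is an ISA deviation of -240/120 = -2°C.
ISA temperature at 500 ft = 15 − 2 × (500/1000) = 14°C.
OAT = ISA + deviation = 14 + (-2) = 12°C.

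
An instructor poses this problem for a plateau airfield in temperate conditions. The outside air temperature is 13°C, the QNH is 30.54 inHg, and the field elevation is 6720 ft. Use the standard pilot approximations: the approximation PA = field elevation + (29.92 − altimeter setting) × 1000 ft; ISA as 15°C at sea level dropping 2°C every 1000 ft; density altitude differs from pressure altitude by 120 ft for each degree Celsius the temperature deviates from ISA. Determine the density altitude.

Pressure altitude = 6720 + (29.92 − 30.54) × 1000 = 6720 + (-620) = 6100 ft.
ISA temperature at 6100 ft = 15 − 2 × (6100/1000) = 2.8°C.
ISA deviation = 13 − 2.8 = +10.2°C.
Density altitude = 6100 + 120 × (10.2) = 7324 ft.

7324 ft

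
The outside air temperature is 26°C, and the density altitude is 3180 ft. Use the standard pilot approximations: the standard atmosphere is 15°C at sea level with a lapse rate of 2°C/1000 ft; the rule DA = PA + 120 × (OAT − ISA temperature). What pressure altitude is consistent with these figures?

1500 ft

DA = PA + 120 × (OAT − (15 − 2·PA/1000)) = PA + 120·OAT − 1800 + 0.24·PA = 1.24·PA + 120·OAT − 1800.
So 1.24·PA = 3180 − 120 × 26 + 1800 = 1860.
PA = 1860 / 1.24 = 1500 ft.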